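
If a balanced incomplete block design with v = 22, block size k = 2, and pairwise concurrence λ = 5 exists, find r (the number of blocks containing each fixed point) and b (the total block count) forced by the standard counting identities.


Any 2-(v, k, λ) BIBD satisfies two necessary conditions:
  (i)  Each point sits in r blocks, and counting incidences through any fixed point gives r(k − 1) = λ(v − 1), so r = λ(v − 1)/(k − 1).
  (ii) Total incidences bk = vr, so b = vr/k.
Step 1: r = λ(v − 1)/(k − 1) = 5·(22 − 1)/(2 − 1) = 5·21/1 = 105/1 = 105.
Step 2: b = vr/k = 22·105/2 = 2310/2 = 1155.
Check integrality: r = 105 ∈ Z ✓, b = 1155 ∈ Z ✓.
(These identities are necessary conditions: they determine r and b for any design with these parameters, but do not by themselves prove that one exists.)

r = 105, b = 1155.


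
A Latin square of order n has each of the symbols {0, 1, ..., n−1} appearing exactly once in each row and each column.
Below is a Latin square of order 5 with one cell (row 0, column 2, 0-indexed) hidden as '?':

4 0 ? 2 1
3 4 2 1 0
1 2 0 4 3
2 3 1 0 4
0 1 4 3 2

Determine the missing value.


Row 0 contains symbols [0, 1, 2, 4] — missing [3].
Column 2 contains symbols [0, 1, 2, 4] — missing [3].
The missing symbol must appear in both missing sets; intersection = [3].
Therefore the hidden value is 3.

Missing value = 3.


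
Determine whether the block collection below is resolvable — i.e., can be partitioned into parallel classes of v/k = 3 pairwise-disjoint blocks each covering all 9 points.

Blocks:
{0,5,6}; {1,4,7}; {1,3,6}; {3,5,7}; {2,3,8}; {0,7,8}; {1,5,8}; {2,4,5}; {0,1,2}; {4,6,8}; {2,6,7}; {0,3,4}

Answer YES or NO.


v = 9, block size k = 3, number of blocks = 12.
For resolvability, blocks must partition into parallel classes of size v/k = 3.
Total blocks must therefore be a multiple of 3: 12 = 3·4 + 0 ⇒ divisible ✓.
Greedy packing gives 4 candidate class(es). Each should be a full parallel class (size 3, covers all 9 points).
  Class 1 (3 blocks): {0,5,6}; {1,4,7}; {2,3,8}. Points covered: [0, 1, 2, 3, 4, 5, 6, 7, 8].
  Class 2 (3 blocks): {1,3,6}; {0,7,8}; {2,4,5}. Points covered: [0, 1, 2, 3, 4, 5, 6, 7, 8].
  Class 3 (3 blocks): {3,5,7}; {0,1,2}; {4,6,8}. Points covered: [0, 1, 2, 3, 4, 5, 6, 7, 8].
  Class 4 (3 blocks): {1,5,8}; {2,6,7}; {0,3,4}. Points covered: [0, 1, 2, 3, 4, 5, 6, 7, 8].
All classes full (size 3)? YES. All classes cover every point? YES.
Resolvable? YES.

YES


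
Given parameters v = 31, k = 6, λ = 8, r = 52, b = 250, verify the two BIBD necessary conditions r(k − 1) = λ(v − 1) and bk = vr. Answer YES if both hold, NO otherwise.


Condition (i): r(k − 1) = 52·5 = 260; λ(v − 1) = 8·30 = 240. Match? NO.
Condition (ii): bk = 250·6 = 1500; vr = 31·52 = 1612. Match? NO.
Both conditions hold? NO.

NO


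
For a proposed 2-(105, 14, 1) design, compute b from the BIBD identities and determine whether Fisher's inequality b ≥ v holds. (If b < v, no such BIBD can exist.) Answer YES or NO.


b = λv(v − 1)/(k(k − 1)) = 1·105·104/(14·13) = 10920/182 = 60.
Compare with v = 105: b < v, so Fisher's inequality fails.

NO


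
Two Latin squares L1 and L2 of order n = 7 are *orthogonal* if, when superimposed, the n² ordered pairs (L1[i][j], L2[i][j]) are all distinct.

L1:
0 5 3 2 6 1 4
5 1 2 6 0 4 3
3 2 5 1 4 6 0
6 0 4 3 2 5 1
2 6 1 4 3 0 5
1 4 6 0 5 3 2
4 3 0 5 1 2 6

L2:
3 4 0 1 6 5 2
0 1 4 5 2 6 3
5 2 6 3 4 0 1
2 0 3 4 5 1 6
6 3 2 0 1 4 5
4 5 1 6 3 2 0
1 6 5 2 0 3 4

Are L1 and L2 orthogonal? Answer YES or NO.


Form the n² = 49 superimposed pairs (L1[i][j], L2[i][j]), row by row (rows and columns indexed from 0):
row 0: (0,3) (5,4) (3,0) (2,1) (6,6) (1,5) (4,2)
row 1: (5,0) (1,1) (2,4) (6,5) (0,2) (4,6) (3,3)
row 2: (3,5) (2,2) (5,6) (1,3) (4,4) (6,0) (0,1)
row 3: (6,2) (0,0) (4,3) (3,4) (2,5) (5,1) (1,6)
row 4: (2,6) (6,3) (1,2) (4,0) (3,1) (0,4) (5,5)
row 5: (1,4) (4,5) (6,1) (0,6) (5,3) (3,2) (2,0)
row 6: (4,1) (3,6) (0,5) (5,2) (1,0) (2,3) (6,4)
Orthogonality requires all 49 pairs distinct.
Check by first coordinate: for each symbol s of L1, list the L2 entries in the n cells where L1 = s; they must all differ.
  L1 = 0: L2 entries (in reading order) 3, 2, 1, 0, 4, 6, 5 — all 7 distinct ✓
  L1 = 1: L2 entries (in reading order) 5, 1, 3, 6, 2, 4, 0 — all 7 distinct ✓
  L1 = 2: L2 entries (in reading order) 1, 4, 2, 5, 6, 0, 3 — all 7 distinct ✓
  L1 = 3: L2 entries (in reading order) 0, 3, 5, 4, 1, 2, 6 — all 7 distinct ✓
  L1 = 4: L2 entries (in reading order) 2, 6, 4, 3, 0, 5, 1 — all 7 distinct ✓
  L1 = 5: L2 entries (in reading order) 4, 0, 6, 1, 5, 3, 2 — all 7 distinct ✓
  L1 = 6: L2 entries (in reading order) 6, 5, 0, 2, 3, 1, 4 — all 7 distinct ✓
Every symbol of L1 meets every symbol of L2 exactly once, so all 49 pairs are distinct (49 of 49).
Conclusion: YES.

YES


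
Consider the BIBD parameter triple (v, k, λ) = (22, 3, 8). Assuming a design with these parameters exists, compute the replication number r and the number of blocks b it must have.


Any 2-(v, k, λ) BIBD satisfies two necessary conditions:
  (i)  Each point sits in r blocks, and counting incidences through any fixed point gives r(k − 1) = λ(v − 1), so r = λ(v − 1)/(k − 1).
  (ii) Total incidences bk = vr, so b = vr/k.
Step 1: r = λ(v − 1)/(k − 1) = 8·(22 − 1)/(3 − 1) = 8·21/2 = 168/2 = 84.
Step 2: b = vr/k = 22·84/3 = 1848/3 = 616.
Check integrality: r = 84 ∈ Z ✓, b = 616 ∈ Z ✓.
(These identities are necessary conditions: they determine r and b for any design with these parameters, but do not by themselves prove that one exists.)

r = 84, b = 616.


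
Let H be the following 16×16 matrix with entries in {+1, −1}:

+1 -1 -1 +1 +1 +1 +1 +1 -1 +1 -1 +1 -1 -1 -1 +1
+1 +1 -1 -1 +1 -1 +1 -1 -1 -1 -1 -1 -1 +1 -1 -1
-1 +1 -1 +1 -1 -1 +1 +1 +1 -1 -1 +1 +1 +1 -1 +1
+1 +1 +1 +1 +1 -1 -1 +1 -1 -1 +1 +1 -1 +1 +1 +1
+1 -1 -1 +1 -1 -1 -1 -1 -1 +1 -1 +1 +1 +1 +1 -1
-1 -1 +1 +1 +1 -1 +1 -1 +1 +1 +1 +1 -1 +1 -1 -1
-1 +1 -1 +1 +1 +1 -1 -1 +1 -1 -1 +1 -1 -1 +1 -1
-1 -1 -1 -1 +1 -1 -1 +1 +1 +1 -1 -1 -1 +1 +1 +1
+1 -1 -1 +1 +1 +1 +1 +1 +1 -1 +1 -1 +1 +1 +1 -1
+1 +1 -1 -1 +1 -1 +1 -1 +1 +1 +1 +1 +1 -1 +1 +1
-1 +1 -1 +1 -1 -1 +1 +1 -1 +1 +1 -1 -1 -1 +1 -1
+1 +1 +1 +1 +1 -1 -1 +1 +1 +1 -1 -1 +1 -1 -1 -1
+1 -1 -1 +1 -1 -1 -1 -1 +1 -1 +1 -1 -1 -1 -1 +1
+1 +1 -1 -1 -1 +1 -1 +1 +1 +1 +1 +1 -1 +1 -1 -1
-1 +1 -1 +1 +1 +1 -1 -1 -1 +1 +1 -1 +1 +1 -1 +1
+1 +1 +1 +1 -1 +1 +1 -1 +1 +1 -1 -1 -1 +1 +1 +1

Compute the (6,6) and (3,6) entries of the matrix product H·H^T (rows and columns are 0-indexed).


Row 3 of H: [1, 1, 1, 1, 1, -1, -1, 1, -1, -1, 1, 1, -1, 1, 1, 1].
Row 6 of H: [-1, 1, -1, 1, 1, 1, -1, -1, 1, -1, -1, 1, -1, -1, 1, -1].
(H·H^T)[6][6] = Σ_j H[6][j]·H[6][j] = (-1)² + (1)² + (-1)² + (1)² + (1)² + (1)² + (-1)² + (-1)² + (1)² + (-1)² + (-1)² + (1)² + (-1)² + (-1)² + (1)² + (-1)² = 1 + 1 + 1 + 1 + 1 + 1 + 1 + 1 + 1 + 1 + 1 + 1 + 1 + 1 + 1 + 1 = 16.
(H·H^T)[3][6] = Σ_j H[3][j]·H[6][j] = (1)·(-1) + (1)·(1) + (1)·(-1) + (1)·(1) + (1)·(1) + (-1)·(1) + (-1)·(-1) + (1)·(-1) + (-1)·(1) + (-1)·(-1) + (1)·(-1) + (1)·(1) + (-1)·(-1) + (1)·(-1) + (1)·(1) + (1)·(-1) = -1 + 1 + -1 + 1 + 1 + -1 + 1 + -1 + -1 + 1 + -1 + 1 + 1 + -1 + 1 + -1 = 0.
So rows 3 and 6 are orthogonal; the diagonal entry equals n = 16.

(6,6) entry = 16; (3,6) entry = 0.


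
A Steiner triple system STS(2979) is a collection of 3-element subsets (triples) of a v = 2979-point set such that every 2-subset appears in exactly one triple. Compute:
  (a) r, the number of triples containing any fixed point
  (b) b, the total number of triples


An STS(v) is a 2-(v, 3, 1) BIBD: block size k = 3, λ = 1.
Replication: r(k − 1) = λ(v − 1) ⇒ r·2 = 2979 − 1 = 2978 ⇒ r = 1489.
Block count: bk = vr ⇒ b·3 = 2979·1489 = 4435731 ⇒ b = 1478577.
(Check via b = v(v − 1)/6 = 2979·2978/6 = 8871462/6 = 1478577.)

r = 1489, b = 1478577.


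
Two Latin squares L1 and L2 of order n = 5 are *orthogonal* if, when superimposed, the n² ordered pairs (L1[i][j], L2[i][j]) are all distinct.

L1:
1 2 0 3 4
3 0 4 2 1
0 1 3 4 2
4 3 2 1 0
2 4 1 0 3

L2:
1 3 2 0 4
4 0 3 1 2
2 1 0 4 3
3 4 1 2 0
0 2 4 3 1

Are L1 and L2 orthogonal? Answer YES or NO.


Form the n² = 25 superimposed pairs (L1[i][j], L2[i][j]), row by row (rows and columns indexed from 0):
row 0: (1,1) (2,3) (0,2) (3,0) (4,4)
row 1: (3,4) (0,0) (4,3) (2,1) (1,2)
row 2: (0,2) (1,1) (3,0) (4,4) (2,3)
row 3: (4,3) (3,4) (2,1) (1,2) (0,0)
row 4: (2,0) (4,2) (1,4) (0,3) (3,1)
Orthogonality requires all 25 pairs distinct.
But the pair (0,2) repeats: cell (0,2) has L1 = 0, L2 = 2, and cell (2,0) has L1 = 0, L2 = 2.
A repeated pair means some other pair never occurs (only 15 distinct pairs out of 25), so the squares are not orthogonal.
Conclusion: NO.

NO


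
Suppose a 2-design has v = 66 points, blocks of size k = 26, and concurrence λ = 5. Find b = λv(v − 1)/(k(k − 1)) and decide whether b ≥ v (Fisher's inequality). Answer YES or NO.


b = λv(v − 1)/(k(k − 1)) = 5·66·65/(26·25) = 21450/650 = 33.
Compare with v = 66: b < v, so Fisher's inequality fails.

NO


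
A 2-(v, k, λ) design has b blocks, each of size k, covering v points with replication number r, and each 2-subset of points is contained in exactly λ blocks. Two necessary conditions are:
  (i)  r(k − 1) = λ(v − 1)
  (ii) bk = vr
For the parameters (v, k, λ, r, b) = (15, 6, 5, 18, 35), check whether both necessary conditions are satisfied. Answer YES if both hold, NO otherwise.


Condition (i): r(k − 1) = 18·5 = 90; λ(v − 1) = 5·14 = 70. Match? NO.
Condition (ii): bk = 35·6 = 210; vr = 15·18 = 270. Match? NO.
Both conditions hold? NO.

NO


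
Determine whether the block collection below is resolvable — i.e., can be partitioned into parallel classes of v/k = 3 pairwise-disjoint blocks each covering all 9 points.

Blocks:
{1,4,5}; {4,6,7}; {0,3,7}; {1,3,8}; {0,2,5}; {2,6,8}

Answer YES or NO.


v = 9, block size k = 3, number of blocks = 6.
For resolvability, blocks must partition into parallel classes of size v/k = 3.
Total blocks must therefore be a multiple of 3: 6 = 3·2 + 0 ⇒ divisible ✓.
Greedy packing gives 2 candidate class(es). Each should be a full parallel class (size 3, covers all 9 points).
  Class 1 (3 blocks): {1,4,5}; {0,3,7}; {2,6,8}. Points covered: [0, 1, 2, 3, 4, 5, 6, 7, 8].
  Class 2 (3 blocks): {4,6,7}; {1,3,8}; {0,2,5}. Points covered: [0, 1, 2, 3, 4, 5, 6, 7, 8].
All classes full (size 3)? YES. All classes cover every point? YES.
Resolvable? YES.

YES


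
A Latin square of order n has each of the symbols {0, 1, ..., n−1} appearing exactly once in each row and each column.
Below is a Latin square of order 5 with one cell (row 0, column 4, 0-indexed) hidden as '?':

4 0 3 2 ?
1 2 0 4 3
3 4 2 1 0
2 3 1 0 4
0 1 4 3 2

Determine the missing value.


Row 0 contains symbols [0, 2, 3, 4] — missing [1].
Column 4 contains symbols [0, 2, 3, 4] — missing [1].
The missing symbol must appear in both missing sets; intersection = [1].
Therefore the hidden value is 1.

Missing value = 1.


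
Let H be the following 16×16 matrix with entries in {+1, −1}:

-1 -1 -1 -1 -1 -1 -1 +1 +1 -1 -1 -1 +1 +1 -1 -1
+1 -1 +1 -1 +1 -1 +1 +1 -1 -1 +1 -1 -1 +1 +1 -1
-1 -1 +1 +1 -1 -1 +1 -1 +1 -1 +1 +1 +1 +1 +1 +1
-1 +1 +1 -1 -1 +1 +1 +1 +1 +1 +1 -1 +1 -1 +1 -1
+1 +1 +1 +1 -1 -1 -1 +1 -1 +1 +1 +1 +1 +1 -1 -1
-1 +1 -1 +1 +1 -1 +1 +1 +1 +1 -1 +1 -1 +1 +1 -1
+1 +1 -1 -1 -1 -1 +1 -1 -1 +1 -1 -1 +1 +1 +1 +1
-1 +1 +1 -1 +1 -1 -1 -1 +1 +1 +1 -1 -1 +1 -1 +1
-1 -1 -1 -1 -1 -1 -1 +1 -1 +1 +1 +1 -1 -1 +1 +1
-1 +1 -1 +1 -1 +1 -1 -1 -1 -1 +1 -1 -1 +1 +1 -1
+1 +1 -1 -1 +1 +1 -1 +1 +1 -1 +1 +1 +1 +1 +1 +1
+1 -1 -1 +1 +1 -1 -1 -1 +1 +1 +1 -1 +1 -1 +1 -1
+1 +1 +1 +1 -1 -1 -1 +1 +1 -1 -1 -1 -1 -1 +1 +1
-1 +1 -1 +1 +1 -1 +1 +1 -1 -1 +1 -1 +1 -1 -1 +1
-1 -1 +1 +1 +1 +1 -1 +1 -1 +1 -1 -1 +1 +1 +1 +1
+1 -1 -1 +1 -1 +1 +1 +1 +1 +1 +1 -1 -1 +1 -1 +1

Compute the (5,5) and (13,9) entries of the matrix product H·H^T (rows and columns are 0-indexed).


Row 5 of H: [-1, 1, -1, 1, 1, -1, 1, 1, 1, 1, -1, 1, -1, 1, 1, -1].
Row 9 of H: [-1, 1, -1, 1, -1, 1, -1, -1, -1, -1, 1, -1, -1, 1, 1, -1].
Row 13 of H: [-1, 1, -1, 1, 1, -1, 1, 1, -1, -1, 1, -1, 1, -1, -1, 1].
(H·H^T)[5][5] = Σ_j H[5][j]·H[5][j] = (-1)² + (1)² + (-1)² + (1)² + (1)² + (-1)² + (1)² + (1)² + (1)² + (1)² + (-1)² + (1)² + (-1)² + (1)² + (1)² + (-1)² = 1 + 1 + 1 + 1 + 1 + 1 + 1 + 1 + 1 + 1 + 1 + 1 + 1 + 1 + 1 + 1 = 16.
(H·H^T)[13][9] = Σ_j H[13][j]·H[9][j] = (-1)·(-1) + (1)·(1) + (-1)·(-1) + (1)·(1) + (1)·(-1) + (-1)·(1) + (1)·(-1) + (1)·(-1) + (-1)·(-1) + (-1)·(-1) + (1)·(1) + (-1)·(-1) + (1)·(-1) + (-1)·(1) + (-1)·(1) + (1)·(-1) = 1 + 1 + 1 + 1 + -1 + -1 + -1 + -1 + 1 + 1 + 1 + 1 + -1 + -1 + -1 + -1 = 0.
So rows 13 and 9 are orthogonal; the diagonal entry equals n = 16.

(5,5) entry = 16; (13,9) entry = 0.


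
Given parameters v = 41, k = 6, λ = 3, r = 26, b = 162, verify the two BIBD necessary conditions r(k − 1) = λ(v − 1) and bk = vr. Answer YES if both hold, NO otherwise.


Condition (i): r(k − 1) = 26·5 = 130; λ(v − 1) = 3·40 = 120. Match? NO.
Condition (ii): bk = 162·6 = 972; vr = 41·26 = 1066. Match? NO.
Both conditions hold? NO.

NO


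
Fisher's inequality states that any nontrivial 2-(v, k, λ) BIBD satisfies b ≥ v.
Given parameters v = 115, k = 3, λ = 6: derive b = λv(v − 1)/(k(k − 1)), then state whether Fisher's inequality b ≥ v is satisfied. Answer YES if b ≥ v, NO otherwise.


b = λv(v − 1)/(k(k − 1)) = 6·115·114/(3·2) = 78660/6 = 13110.
Compare with v = 115: b ≥ v, so Fisher's inequality holds.

YES


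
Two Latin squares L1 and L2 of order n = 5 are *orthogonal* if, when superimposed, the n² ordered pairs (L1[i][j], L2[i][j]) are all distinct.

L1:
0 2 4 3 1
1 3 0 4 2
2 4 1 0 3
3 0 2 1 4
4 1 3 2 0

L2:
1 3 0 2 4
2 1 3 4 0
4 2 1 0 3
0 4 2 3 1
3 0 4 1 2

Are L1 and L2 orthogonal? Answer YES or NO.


Form the n² = 25 superimposed pairs (L1[i][j], L2[i][j]), row by row (rows and columns indexed from 0):
row 0: (0,1) (2,3) (4,0) (3,2) (1,4)
row 1: (1,2) (3,1) (0,3) (4,4) (2,0)
row 2: (2,4) (4,2) (1,1) (0,0) (3,3)
row 3: (3,0) (0,4) (2,2) (1,3) (4,1)
row 4: (4,3) (1,0) (3,4) (2,1) (0,2)
Orthogonality requires all 25 pairs distinct.
Check by first coordinate: for each symbol s of L1, list the L2 entries in the n cells where L1 = s; they must all differ.
  L1 = 0: L2 entries (in reading order) 1, 3, 0, 4, 2 — all 5 distinct ✓
  L1 = 1: L2 entries (in reading order) 4, 2, 1, 3, 0 — all 5 distinct ✓
  L1 = 2: L2 entries (in reading order) 3, 0, 4, 2, 1 — all 5 distinct ✓
  L1 = 3: L2 entries (in reading order) 2, 1, 3, 0, 4 — all 5 distinct ✓
  L1 = 4: L2 entries (in reading order) 0, 4, 2, 1, 3 — all 5 distinct ✓
Every symbol of L1 meets every symbol of L2 exactly once, so all 25 pairs are distinct (25 of 25).
Conclusion: YES.

YES


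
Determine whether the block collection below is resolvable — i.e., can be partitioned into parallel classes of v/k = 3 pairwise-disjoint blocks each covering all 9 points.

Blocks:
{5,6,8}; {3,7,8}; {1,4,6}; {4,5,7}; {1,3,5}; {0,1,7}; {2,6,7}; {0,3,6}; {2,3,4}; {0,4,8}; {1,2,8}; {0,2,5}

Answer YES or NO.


v = 9, block size k = 3, number of blocks = 12.
For resolvability, blocks must partition into parallel classes of size v/k = 3.
Total blocks must therefore be a multiple of 3: 12 = 3·4 + 0 ⇒ divisible ✓.
Greedy packing gives 4 candidate class(es). Each should be a full parallel class (size 3, covers all 9 points).
  Class 1 (3 blocks): {5,6,8}; {0,1,7}; {2,3,4}. Points covered: [0, 1, 2, 3, 4, 5, 6, 7, 8].
  Class 2 (3 blocks): {3,7,8}; {1,4,6}; {0,2,5}. Points covered: [0, 1, 2, 3, 4, 5, 6, 7, 8].
  Class 3 (3 blocks): {4,5,7}; {0,3,6}; {1,2,8}. Points covered: [0, 1, 2, 3, 4, 5, 6, 7, 8].
  Class 4 (3 blocks): {1,3,5}; {2,6,7}; {0,4,8}. Points covered: [0, 1, 2, 3, 4, 5, 6, 7, 8].
All classes full (size 3)? YES. All classes cover every point? YES.
Resolvable? YES.

YES


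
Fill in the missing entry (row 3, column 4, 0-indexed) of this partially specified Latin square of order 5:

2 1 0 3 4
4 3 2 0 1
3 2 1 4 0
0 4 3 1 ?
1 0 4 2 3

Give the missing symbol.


Row 3 contains symbols [0, 1, 3, 4] — missing [2].
Column 4 contains symbols [0, 1, 3, 4] — missing [2].
The missing symbol must appear in both missing sets; intersection = [2].
Therefore the hidden value is 2.

Missing value = 2.


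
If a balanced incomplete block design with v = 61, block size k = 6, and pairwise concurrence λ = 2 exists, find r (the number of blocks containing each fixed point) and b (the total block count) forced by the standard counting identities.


Any 2-(v, k, λ) BIBD satisfies two necessary conditions:
  (i)  Each point sits in r blocks, and counting incidences through any fixed point gives r(k − 1) = λ(v − 1), so r = λ(v − 1)/(k − 1).
  (ii) Total incidences bk = vr, so b = vr/k.
Step 1: r = λ(v − 1)/(k − 1) = 2·(61 − 1)/(6 − 1) = 2·60/5 = 120/5 = 24.
Step 2: b = vr/k = 61·24/6 = 1464/6 = 244.
Check integrality: r = 24 ∈ Z ✓, b = 244 ∈ Z ✓.
(These identities are necessary conditions: they determine r and b for any design with these parameters, but do not by themselves prove that one exists.)

r = 24, b = 244.


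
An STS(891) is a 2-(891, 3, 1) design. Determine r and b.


An STS(v) is a 2-(v, 3, 1) BIBD: block size k = 3, λ = 1.
Replication: r(k − 1) = λ(v − 1) ⇒ r·2 = 891 − 1 = 890 ⇒ r = 445.
Block count: bk = vr ⇒ b·3 = 891·445 = 396495 ⇒ b = 132165.

r = 445, b = 132165.


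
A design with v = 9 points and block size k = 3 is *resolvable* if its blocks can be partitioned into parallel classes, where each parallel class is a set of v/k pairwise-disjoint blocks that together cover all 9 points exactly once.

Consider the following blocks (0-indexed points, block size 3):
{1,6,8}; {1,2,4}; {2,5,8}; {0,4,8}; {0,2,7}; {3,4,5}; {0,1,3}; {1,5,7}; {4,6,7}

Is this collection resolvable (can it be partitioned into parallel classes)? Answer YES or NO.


v = 9, block size k = 3, number of blocks = 9.
For resolvability, blocks must partition into parallel classes of size v/k = 3.
Total blocks must therefore be a multiple of 3: 9 = 3·3 + 0 ⇒ divisible ✓.
Consider block {1,2,4}. It intersects every other block in the collection, so no parallel class of size 3 can contain it.
Since every block must belong to some parallel class in a resolution, the collection cannot be partitioned into parallel classes.
Resolvable? NO.

NO


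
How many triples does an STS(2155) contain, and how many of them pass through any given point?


An STS(v) is a 2-(v, 3, 1) BIBD: block size k = 3, λ = 1.
Replication: r(k − 1) = λ(v − 1) ⇒ r·2 = 2155 − 1 = 2154 ⇒ r = 1077.
Block count: b = v(v − 1)/6 = 2155·2154/6 = 4641870/6 = 773645.

r = 1077, b = 773645.


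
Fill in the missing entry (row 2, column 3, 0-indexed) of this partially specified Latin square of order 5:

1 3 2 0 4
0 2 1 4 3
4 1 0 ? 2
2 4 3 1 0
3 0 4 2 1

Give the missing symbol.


Row 2 contains symbols [0, 1, 2, 4] — missing [3].
Column 3 contains symbols [0, 1, 2, 4] — missing [3].
The missing symbol must appear in both missing sets; intersection = [3].
Therefore the hidden value is 3.

Missing value = 3.


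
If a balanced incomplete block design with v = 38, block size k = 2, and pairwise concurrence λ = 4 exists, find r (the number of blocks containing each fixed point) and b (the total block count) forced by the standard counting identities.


Any 2-(v, k, λ) BIBD satisfies two necessary conditions:
  (i)  Each point sits in r blocks, and counting incidences through any fixed point gives r(k − 1) = λ(v − 1), so r = λ(v − 1)/(k − 1).
  (ii) Total incidences bk = vr, so b = vr/k.
Step 1: r = λ(v − 1)/(k − 1) = 4·(38 − 1)/(2 − 1) = 4·37/1 = 148/1 = 148.
Step 2: b = vr/k = 38·148/2 = 5624/2 = 2812.
Check integrality: r = 148 ∈ Z ✓, b = 2812 ∈ Z ✓.
(These identities are necessary conditions: they determine r and b for any design with these parameters, but do not by themselves prove that one exists.)

r = 148, b = 2812.


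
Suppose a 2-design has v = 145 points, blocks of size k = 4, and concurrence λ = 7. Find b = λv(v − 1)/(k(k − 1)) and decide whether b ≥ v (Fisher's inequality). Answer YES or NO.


b = λv(v − 1)/(k(k − 1)) = 7·145·144/(4·3) = 146160/12 = 12180.
Compare with v = 145: b ≥ v, so Fisher's inequality holds.

YES


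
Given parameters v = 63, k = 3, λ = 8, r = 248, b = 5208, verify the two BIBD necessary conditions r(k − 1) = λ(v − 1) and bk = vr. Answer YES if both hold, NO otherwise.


Condition (i): r(k − 1) = 248·2 = 496; λ(v − 1) = 8·62 = 496. Match? YES.
Condition (ii): bk = 5208·3 = 15624; vr = 63·248 = 15624. Match? YES.
Both conditions hold? YES.

YES


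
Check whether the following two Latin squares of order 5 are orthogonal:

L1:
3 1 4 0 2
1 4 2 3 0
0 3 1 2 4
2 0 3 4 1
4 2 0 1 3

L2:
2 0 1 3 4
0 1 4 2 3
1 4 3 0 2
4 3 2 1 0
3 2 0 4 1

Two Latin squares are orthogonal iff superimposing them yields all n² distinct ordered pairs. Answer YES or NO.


Form the n² = 25 superimposed pairs (L1[i][j], L2[i][j]), row by row (rows and columns indexed from 0):
row 0: (3,2) (1,0) (4,1) (0,3) (2,4)
row 1: (1,0) (4,1) (2,4) (3,2) (0,3)
row 2: (0,1) (3,4) (1,3) (2,0) (4,2)
row 3: (2,4) (0,3) (3,2) (4,1) (1,0)
row 4: (4,3) (2,2) (0,0) (1,4) (3,1)
Orthogonality requires all 25 pairs distinct.
But the pair (1,0) repeats: cell (0,1) has L1 = 1, L2 = 0, and cell (1,0) has L1 = 1, L2 = 0.
A repeated pair means some other pair never occurs (only 15 distinct pairs out of 25), so the squares are not orthogonal.
Conclusion: NO.

NO


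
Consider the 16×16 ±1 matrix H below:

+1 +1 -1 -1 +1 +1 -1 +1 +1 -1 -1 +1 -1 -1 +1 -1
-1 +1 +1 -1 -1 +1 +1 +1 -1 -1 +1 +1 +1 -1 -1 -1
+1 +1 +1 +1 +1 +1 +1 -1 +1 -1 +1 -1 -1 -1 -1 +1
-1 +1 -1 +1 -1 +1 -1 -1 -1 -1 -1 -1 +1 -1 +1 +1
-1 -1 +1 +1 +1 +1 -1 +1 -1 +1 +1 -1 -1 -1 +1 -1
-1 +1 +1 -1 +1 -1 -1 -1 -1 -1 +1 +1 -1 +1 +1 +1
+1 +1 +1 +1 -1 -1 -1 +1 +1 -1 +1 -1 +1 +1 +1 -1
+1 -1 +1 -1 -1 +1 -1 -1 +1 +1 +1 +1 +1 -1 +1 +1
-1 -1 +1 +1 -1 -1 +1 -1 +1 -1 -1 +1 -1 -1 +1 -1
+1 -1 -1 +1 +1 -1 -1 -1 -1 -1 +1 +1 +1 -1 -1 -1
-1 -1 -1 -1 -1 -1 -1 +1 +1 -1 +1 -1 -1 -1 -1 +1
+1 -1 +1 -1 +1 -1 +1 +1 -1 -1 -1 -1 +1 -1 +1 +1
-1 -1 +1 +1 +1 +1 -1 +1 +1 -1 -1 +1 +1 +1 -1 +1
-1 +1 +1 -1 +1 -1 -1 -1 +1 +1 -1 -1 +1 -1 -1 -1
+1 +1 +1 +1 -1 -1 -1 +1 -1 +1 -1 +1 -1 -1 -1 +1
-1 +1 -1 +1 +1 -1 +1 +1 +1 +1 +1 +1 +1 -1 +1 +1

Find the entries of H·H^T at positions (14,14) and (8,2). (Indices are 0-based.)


Row 2 of H: [1, 1, 1, 1, 1, 1, 1, -1, 1, -1, 1, -1, -1, -1, -1, 1].
Row 8 of H: [-1, -1, 1, 1, -1, -1, 1, -1, 1, -1, -1, 1, -1, -1, 1, -1].
Row 14 of H: [1, 1, 1, 1, -1, -1, -1, 1, -1, 1, -1, 1, -1, -1, -1, 1].
(H·H^T)[14][14] = Σ_j H[14][j]·H[14][j] = (1)² + (1)² + (1)² + (1)² + (-1)² + (-1)² + (-1)² + (1)² + (-1)² + (1)² + (-1)² + (1)² + (-1)² + (-1)² + (-1)² + (1)² = 1 + 1 + 1 + 1 + 1 + 1 + 1 + 1 + 1 + 1 + 1 + 1 + 1 + 1 + 1 + 1 = 16.
(H·H^T)[8][2] = Σ_j H[8][j]·H[2][j] = (-1)·(1) + (-1)·(1) + (1)·(1) + (1)·(1) + (-1)·(1) + (-1)·(1) + (1)·(1) + (-1)·(-1) + (1)·(1) + (-1)·(-1) + (-1)·(1) + (1)·(-1) + (-1)·(-1) + (-1)·(-1) + (1)·(-1) + (-1)·(1) = -1 + -1 + 1 + 1 + -1 + -1 + 1 + 1 + 1 + 1 + -1 + -1 + 1 + 1 + -1 + -1 = 0.
So rows 8 and 2 are orthogonal; the diagonal entry equals n = 16.

(14,14) entry = 16; (8,2) entry = 0.


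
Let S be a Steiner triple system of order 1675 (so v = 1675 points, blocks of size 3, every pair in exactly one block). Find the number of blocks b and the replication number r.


An STS(v) is a 2-(v, 3, 1) BIBD: block size k = 3, λ = 1.
Replication: r(k − 1) = λ(v − 1) ⇒ r·2 = 1675 − 1 = 1674 ⇒ r = 837.
Block count: bk = vr ⇒ b·3 = 1675·837 = 1401975 ⇒ b = 467325.
(Check via b = v(v − 1)/6 = 1675·1674/6 = 2803950/6 = 467325.)

r = 837, b = 467325.


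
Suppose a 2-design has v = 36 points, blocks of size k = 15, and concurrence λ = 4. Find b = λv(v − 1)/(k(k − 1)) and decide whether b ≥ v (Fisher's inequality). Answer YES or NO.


r = λ(v − 1)/(k − 1) = 4·35/14 = 10.
b = vr/k = 36·10/15 = 24.
Fisher's inequality: b ≥ v ⇔ 24 ≥ 36? NO.

NO


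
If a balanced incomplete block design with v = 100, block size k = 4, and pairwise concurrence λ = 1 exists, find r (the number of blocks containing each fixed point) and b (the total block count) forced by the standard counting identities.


Any 2-(v, k, λ) BIBD satisfies two necessary conditions:
  (i)  Each point sits in r blocks, and counting incidences through any fixed point gives r(k − 1) = λ(v − 1), so r = λ(v − 1)/(k − 1).
  (ii) Total incidences bk = vr, so b = vr/k.
Step 1: r = λ(v − 1)/(k − 1) = 1·(100 − 1)/(4 − 1) = 1·99/3 = 99/3 = 33.
Step 2: b = vr/k = 100·33/4 = 3300/4 = 825.
Check integrality: r = 33 ∈ Z ✓, b = 825 ∈ Z ✓.
(These identities are necessary conditions: they determine r and b for any design with these parameters, but do not by themselves prove that one exists.)

r = 33, b = 825.


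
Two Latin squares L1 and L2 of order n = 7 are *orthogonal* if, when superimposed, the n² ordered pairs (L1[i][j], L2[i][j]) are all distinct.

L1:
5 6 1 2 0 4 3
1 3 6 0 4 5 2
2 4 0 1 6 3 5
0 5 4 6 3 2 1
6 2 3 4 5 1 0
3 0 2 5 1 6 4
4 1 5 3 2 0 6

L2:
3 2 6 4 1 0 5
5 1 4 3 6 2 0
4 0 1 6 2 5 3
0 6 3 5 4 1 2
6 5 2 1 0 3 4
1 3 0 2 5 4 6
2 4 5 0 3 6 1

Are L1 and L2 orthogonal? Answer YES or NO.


Form the n² = 49 superimposed pairs (L1[i][j], L2[i][j]), row by row (rows and columns indexed from 0):
row 0: (5,3) (6,2) (1,6) (2,4) (0,1) (4,0) (3,5)
row 1: (1,5) (3,1) (6,4) (0,3) (4,6) (5,2) (2,0)
row 2: (2,4) (4,0) (0,1) (1,6) (6,2) (3,5) (5,3)
row 3: (0,0) (5,6) (4,3) (6,5) (3,4) (2,1) (1,2)
row 4: (6,6) (2,5) (3,2) (4,1) (5,0) (1,3) (0,4)
row 5: (3,1) (0,3) (2,0) (5,2) (1,5) (6,4) (4,6)
row 6: (4,2) (1,4) (5,5) (3,0) (2,3) (0,6) (6,1)
Orthogonality requires all 49 pairs distinct.
But the pair (2,4) repeats: cell (0,3) has L1 = 2, L2 = 4, and cell (2,0) has L1 = 2, L2 = 4.
A repeated pair means some other pair never occurs (only 35 distinct pairs out of 49), so the squares are not orthogonal.
Conclusion: NO.

NO


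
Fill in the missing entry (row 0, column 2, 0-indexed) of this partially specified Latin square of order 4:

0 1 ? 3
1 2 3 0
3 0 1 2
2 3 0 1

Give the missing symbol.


Row 0 contains symbols [0, 1, 3] — missing [2].
Column 2 contains symbols [0, 1, 3] — missing [2].
The missing symbol must appear in both missing sets; intersection = [2].
Therefore the hidden value is 2.

Missing value = 2.


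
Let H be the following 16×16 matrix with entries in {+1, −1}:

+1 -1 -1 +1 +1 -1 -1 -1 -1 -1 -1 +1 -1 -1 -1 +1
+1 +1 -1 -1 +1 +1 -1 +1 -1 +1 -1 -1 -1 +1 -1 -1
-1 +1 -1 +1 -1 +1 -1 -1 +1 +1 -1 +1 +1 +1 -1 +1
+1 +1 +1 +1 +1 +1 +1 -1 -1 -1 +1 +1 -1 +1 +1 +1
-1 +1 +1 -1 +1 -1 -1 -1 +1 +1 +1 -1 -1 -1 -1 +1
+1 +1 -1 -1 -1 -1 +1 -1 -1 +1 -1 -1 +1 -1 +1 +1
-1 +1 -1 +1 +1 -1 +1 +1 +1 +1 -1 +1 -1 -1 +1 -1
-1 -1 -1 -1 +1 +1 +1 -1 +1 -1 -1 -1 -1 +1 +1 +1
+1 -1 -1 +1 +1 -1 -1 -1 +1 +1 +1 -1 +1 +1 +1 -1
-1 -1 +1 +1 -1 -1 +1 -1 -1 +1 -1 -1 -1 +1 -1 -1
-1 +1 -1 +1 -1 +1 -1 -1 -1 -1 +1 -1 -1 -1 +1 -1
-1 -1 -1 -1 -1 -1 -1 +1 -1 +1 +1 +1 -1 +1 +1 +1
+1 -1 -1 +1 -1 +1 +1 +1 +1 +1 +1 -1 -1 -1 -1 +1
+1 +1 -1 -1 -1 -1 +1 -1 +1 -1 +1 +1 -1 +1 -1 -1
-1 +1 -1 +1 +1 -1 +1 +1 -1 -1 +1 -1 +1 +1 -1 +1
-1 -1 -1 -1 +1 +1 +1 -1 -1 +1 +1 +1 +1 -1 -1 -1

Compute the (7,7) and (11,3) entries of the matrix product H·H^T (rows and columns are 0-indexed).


Row 3 of H: [1, 1, 1, 1, 1, 1, 1, -1, -1, -1, 1, 1, -1, 1, 1, 1].
Row 7 of H: [-1, -1, -1, -1, 1, 1, 1, -1, 1, -1, -1, -1, -1, 1, 1, 1].
Row 11 of H: [-1, -1, -1, -1, -1, -1, -1, 1, -1, 1, 1, 1, -1, 1, 1, 1].
(H·H^T)[7][7] = Σ_j H[7][j]·H[7][j] = (-1)² + (-1)² + (-1)² + (-1)² + (1)² + (1)² + (1)² + (-1)² + (1)² + (-1)² + (-1)² + (-1)² + (-1)² + (1)² + (1)² + (1)² = 1 + 1 + 1 + 1 + 1 + 1 + 1 + 1 + 1 + 1 + 1 + 1 + 1 + 1 + 1 + 1 = 16.
(H·H^T)[11][3] = Σ_j H[11][j]·H[3][j] = (-1)·(1) + (-1)·(1) + (-1)·(1) + (-1)·(1) + (-1)·(1) + (-1)·(1) + (-1)·(1) + (1)·(-1) + (-1)·(-1) + (1)·(-1) + (1)·(1) + (1)·(1) + (-1)·(-1) + (1)·(1) + (1)·(1) + (1)·(1) = -1 + -1 + -1 + -1 + -1 + -1 + -1 + -1 + 1 + -1 + 1 + 1 + 1 + 1 + 1 + 1 = -2.
Rows 11 and 3 are not orthogonal (dot product = -2 ≠ 0), so H is not a Hadamard matrix.

(7,7) entry = 16; (11,3) entry = -2.


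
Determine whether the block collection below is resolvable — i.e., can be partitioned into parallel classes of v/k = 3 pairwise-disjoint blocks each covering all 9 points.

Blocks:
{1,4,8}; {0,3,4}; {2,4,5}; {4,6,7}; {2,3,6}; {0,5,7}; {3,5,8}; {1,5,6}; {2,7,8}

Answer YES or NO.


v = 9, block size k = 3, number of blocks = 9.
For resolvability, blocks must partition into parallel classes of size v/k = 3.
Total blocks must therefore be a multiple of 3: 9 = 3·3 + 0 ⇒ divisible ✓.
Consider block {2,4,5}. It intersects every other block in the collection, so no parallel class of size 3 can contain it.
Since every block must belong to some parallel class in a resolution, the collection cannot be partitioned into parallel classes.
Resolvable? NO.

NO


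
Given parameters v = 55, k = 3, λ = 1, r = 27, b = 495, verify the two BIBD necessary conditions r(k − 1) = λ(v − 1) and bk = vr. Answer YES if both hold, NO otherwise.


Condition (i): r(k − 1) = 27·2 = 54; λ(v − 1) = 1·54 = 54. Match? YES.
Condition (ii): bk = 495·3 = 1485; vr = 55·27 = 1485. Match? YES.
Both conditions hold? YES.

YES


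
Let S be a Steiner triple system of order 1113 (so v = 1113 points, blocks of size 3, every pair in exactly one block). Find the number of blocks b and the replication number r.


An STS(v) is a 2-(v, 3, 1) BIBD: block size k = 3, λ = 1.
Replication: r(k − 1) = λ(v − 1) ⇒ r·2 = 1113 − 1 = 1112 ⇒ r = 556.
Block count: bk = vr ⇒ b·3 = 1113·556 = 618828 ⇒ b = 206276.
(Check via b = v(v − 1)/6 = 1113·1112/6 = 1237656/6 = 206276.)

r = 556, b = 206276.


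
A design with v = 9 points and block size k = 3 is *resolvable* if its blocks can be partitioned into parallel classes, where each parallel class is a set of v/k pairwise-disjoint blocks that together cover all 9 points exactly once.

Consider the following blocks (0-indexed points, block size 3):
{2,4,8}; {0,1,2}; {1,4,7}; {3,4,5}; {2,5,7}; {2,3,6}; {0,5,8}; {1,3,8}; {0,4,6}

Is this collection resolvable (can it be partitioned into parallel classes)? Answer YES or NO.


v = 9, block size k = 3, number of blocks = 9.
For resolvability, blocks must partition into parallel classes of size v/k = 3.
Total blocks must therefore be a multiple of 3: 9 = 3·3 + 0 ⇒ divisible ✓.
Consider block {2,4,8}. It intersects every other block in the collection, so no parallel class of size 3 can contain it.
Since every block must belong to some parallel class in a resolution, the collection cannot be partitioned into parallel classes.
Resolvable? NO.

NO


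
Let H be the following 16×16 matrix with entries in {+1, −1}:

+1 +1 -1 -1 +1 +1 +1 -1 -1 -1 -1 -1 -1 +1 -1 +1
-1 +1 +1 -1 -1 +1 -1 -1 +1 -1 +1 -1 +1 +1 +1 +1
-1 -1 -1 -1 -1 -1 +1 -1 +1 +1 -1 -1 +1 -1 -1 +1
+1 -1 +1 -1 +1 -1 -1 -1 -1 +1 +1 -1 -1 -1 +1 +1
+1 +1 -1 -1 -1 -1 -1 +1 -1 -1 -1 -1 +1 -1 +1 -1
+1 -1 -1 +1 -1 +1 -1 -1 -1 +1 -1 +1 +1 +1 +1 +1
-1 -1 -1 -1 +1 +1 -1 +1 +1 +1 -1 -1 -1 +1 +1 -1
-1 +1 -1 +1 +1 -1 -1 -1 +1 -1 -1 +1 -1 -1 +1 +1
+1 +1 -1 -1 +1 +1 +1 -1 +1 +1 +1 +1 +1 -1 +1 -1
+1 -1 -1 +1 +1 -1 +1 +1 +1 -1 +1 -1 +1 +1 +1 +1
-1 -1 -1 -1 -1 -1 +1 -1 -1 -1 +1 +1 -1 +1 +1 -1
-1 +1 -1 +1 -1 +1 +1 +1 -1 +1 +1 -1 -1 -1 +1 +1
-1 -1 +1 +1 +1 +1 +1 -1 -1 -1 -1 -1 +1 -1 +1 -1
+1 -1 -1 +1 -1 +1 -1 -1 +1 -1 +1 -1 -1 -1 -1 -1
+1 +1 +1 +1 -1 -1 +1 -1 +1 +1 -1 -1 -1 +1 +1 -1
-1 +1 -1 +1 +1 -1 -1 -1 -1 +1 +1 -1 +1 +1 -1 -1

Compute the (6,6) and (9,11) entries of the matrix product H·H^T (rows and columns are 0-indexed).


Row 6 of H: [-1, -1, -1, -1, 1, 1, -1, 1, 1, 1, -1, -1, -1, 1, 1, -1].
Row 9 of H: [1, -1, -1, 1, 1, -1, 1, 1, 1, -1, 1, -1, 1, 1, 1, 1].
Row 11 of H: [-1, 1, -1, 1, -1, 1, 1, 1, -1, 1, 1, -1, -1, -1, 1, 1].
(H·H^T)[6][6] = Σ_j H[6][j]·H[6][j] = (-1)² + (-1)² + (-1)² + (-1)² + (1)² + (1)² + (-1)² + (1)² + (1)² + (1)² + (-1)² + (-1)² + (-1)² + (1)² + (1)² + (-1)² = 1 + 1 + 1 + 1 + 1 + 1 + 1 + 1 + 1 + 1 + 1 + 1 + 1 + 1 + 1 + 1 = 16.
(H·H^T)[9][11] = Σ_j H[9][j]·H[11][j] = (1)·(-1) + (-1)·(1) + (-1)·(-1) + (1)·(1) + (1)·(-1) + (-1)·(1) + (1)·(1) + (1)·(1) + (1)·(-1) + (-1)·(1) + (1)·(1) + (-1)·(-1) + (1)·(-1) + (1)·(-1) + (1)·(1) + (1)·(1) = -1 + -1 + 1 + 1 + -1 + -1 + 1 + 1 + -1 + -1 + 1 + 1 + -1 + -1 + 1 + 1 = 0.
So rows 9 and 11 are orthogonal; the diagonal entry equals n = 16.

(6,6) entry = 16; (9,11) entry = 0.


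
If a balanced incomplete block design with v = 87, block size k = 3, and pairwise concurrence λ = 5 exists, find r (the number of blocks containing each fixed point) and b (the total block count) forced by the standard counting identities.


Any 2-(v, k, λ) BIBD satisfies two necessary conditions:
  (i)  Each point sits in r blocks, and counting incidences through any fixed point gives r(k − 1) = λ(v − 1), so r = λ(v − 1)/(k − 1).
  (ii) Total incidences bk = vr, so b = vr/k.
Step 1: r = λ(v − 1)/(k − 1) = 5·(87 − 1)/(3 − 1) = 5·86/2 = 430/2 = 215.
Step 2: b = vr/k = 87·215/3 = 18705/3 = 6235.
Check integrality: r = 215 ∈ Z ✓, b = 6235 ∈ Z ✓.
(These identities are necessary conditions: they determine r and b for any design with these parameters, but do not by themselves prove that one exists.)

r = 215, b = 6235.


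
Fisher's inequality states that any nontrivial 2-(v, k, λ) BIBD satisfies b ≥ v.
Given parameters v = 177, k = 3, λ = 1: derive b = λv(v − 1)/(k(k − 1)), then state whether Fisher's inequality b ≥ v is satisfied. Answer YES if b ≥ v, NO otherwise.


b = λv(v − 1)/(k(k − 1)) = 1·177·176/(3·2) = 31152/6 = 5192.
Compare with v = 177: b ≥ v, so Fisher's inequality holds.

YES


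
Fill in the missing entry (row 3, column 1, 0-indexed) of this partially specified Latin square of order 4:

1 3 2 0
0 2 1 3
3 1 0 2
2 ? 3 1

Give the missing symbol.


Row 3 contains symbols [1, 2, 3] — missing [0].
Column 1 contains symbols [1, 2, 3] — missing [0].
The missing symbol must appear in both missing sets; intersection = [0].
Therefore the hidden value is 0.

Missing value = 0.


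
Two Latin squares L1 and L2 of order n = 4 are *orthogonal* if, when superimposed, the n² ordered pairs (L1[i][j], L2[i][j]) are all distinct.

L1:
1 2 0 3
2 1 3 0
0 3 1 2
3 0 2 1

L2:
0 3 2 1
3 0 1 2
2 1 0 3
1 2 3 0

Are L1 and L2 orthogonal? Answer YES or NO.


Form the n² = 16 superimposed pairs (L1[i][j], L2[i][j]), row by row (rows and columns indexed from 0):
row 0: (1,0) (2,3) (0,2) (3,1)
row 1: (2,3) (1,0) (3,1) (0,2)
row 2: (0,2) (3,1) (1,0) (2,3)
row 3: (3,1) (0,2) (2,3) (1,0)
Orthogonality requires all 16 pairs distinct.
But the pair (2,3) repeats: cell (0,1) has L1 = 2, L2 = 3, and cell (1,0) has L1 = 2, L2 = 3.
A repeated pair means some other pair never occurs (only 4 distinct pairs out of 16), so the squares are not orthogonal.
Conclusion: NO.

NO


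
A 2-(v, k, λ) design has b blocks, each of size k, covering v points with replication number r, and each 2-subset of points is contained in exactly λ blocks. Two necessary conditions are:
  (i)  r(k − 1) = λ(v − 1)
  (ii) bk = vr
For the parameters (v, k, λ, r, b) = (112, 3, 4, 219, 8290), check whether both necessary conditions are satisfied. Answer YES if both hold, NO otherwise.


Condition (i): r(k − 1) = 219·2 = 438; λ(v − 1) = 4·111 = 444. Match? NO.
Condition (ii): bk = 8290·3 = 24870; vr = 112·219 = 24528. Match? NO.
Both conditions hold? NO.

NO


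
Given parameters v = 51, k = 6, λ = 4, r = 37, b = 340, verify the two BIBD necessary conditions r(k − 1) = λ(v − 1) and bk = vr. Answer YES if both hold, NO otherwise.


Condition (i): r(k − 1) = 37·5 = 185; λ(v − 1) = 4·50 = 200. Match? NO.
Condition (ii): bk = 340·6 = 2040; vr = 51·37 = 1887. Match? NO.
Both conditions hold? NO.

NO


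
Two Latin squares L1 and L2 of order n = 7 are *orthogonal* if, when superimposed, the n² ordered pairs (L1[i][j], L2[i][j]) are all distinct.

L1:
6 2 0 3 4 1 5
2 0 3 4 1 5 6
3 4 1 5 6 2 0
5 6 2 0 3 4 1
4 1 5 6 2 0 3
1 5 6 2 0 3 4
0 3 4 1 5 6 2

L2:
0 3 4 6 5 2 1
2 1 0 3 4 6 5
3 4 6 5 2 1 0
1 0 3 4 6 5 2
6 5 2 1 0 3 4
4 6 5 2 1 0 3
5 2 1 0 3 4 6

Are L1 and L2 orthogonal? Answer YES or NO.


Form the n² = 49 superimposed pairs (L1[i][j], L2[i][j]), row by row (rows and columns indexed from 0):
row 0: (6,0) (2,3) (0,4) (3,6) (4,5) (1,2) (5,1)
row 1: (2,2) (0,1) (3,0) (4,3) (1,4) (5,6) (6,5)
row 2: (3,3) (4,4) (1,6) (5,5) (6,2) (2,1) (0,0)
row 3: (5,1) (6,0) (2,3) (0,4) (3,6) (4,5) (1,2)
row 4: (4,6) (1,5) (5,2) (6,1) (2,0) (0,3) (3,4)
row 5: (1,4) (5,6) (6,5) (2,2) (0,1) (3,0) (4,3)
row 6: (0,5) (3,2) (4,1) (1,0) (5,3) (6,4) (2,6)
Orthogonality requires all 49 pairs distinct.
But the pair (5,1) repeats: cell (0,6) has L1 = 5, L2 = 1, and cell (3,0) has L1 = 5, L2 = 1.
A repeated pair means some other pair never occurs (only 35 distinct pairs out of 49), so the squares are not orthogonal.
Conclusion: NO.

NO


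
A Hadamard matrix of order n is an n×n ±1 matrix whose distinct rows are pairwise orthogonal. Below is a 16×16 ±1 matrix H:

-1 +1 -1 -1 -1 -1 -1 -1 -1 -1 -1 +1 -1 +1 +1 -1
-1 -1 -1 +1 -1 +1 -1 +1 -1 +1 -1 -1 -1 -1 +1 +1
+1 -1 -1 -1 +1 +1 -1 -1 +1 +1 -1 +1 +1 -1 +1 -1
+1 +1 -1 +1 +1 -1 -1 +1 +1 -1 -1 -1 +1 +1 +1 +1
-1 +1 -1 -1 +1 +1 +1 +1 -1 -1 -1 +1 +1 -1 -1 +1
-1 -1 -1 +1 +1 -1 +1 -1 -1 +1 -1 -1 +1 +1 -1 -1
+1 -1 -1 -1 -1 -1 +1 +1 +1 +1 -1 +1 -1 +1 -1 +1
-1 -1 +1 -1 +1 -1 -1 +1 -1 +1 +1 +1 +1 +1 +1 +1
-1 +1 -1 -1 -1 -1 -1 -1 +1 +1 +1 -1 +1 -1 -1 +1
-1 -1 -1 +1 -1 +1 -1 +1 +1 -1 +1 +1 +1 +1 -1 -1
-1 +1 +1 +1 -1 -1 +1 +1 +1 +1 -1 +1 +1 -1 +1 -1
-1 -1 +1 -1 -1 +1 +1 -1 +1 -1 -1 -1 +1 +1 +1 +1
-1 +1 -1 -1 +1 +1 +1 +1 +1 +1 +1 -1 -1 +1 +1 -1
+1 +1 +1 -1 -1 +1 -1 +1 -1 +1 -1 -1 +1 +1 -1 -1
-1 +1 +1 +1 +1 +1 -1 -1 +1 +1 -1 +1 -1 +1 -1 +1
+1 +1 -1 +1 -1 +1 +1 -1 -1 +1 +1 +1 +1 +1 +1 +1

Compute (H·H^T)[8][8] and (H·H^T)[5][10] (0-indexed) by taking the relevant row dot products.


Row 5 of H: [-1, -1, -1, 1, 1, -1, 1, -1, -1, 1, -1, -1, 1, 1, -1, -1].
Row 8 of H: [-1, 1, -1, -1, -1, -1, -1, -1, 1, 1, 1, -1, 1, -1, -1, 1].
Row 10 of H: [-1, 1, 1, 1, -1, -1, 1, 1, 1, 1, -1, 1, 1, -1, 1, -1].
(H·H^T)[8][8] = Σ_j H[8][j]·H[8][j] = (-1)² + (1)² + (-1)² + (-1)² + (-1)² + (-1)² + (-1)² + (-1)² + (1)² + (1)² + (1)² + (-1)² + (1)² + (-1)² + (-1)² + (1)² = 1 + 1 + 1 + 1 + 1 + 1 + 1 + 1 + 1 + 1 + 1 + 1 + 1 + 1 + 1 + 1 = 16.
(H·H^T)[5][10] = Σ_j H[5][j]·H[10][j] = (-1)·(-1) + (-1)·(1) + (-1)·(1) + (1)·(1) + (1)·(-1) + (-1)·(-1) + (1)·(1) + (-1)·(1) + (-1)·(1) + (1)·(1) + (-1)·(-1) + (-1)·(1) + (1)·(1) + (1)·(-1) + (-1)·(1) + (-1)·(-1) = 1 + -1 + -1 + 1 + -1 + 1 + 1 + -1 + -1 + 1 + 1 + -1 + 1 + -1 + -1 + 1 = 0.
So rows 5 and 10 are orthogonal; the diagonal entry equals n = 16.

(8,8) entry = 16; (5,10) entry = 0.


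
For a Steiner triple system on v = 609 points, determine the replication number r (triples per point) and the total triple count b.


An STS(v) is a 2-(v, 3, 1) BIBD: block size k = 3, λ = 1.
Replication: r(k − 1) = λ(v − 1) ⇒ r·2 = 609 − 1 = 608 ⇒ r = 304.
Block count: bk = vr ⇒ b·3 = 609·304 = 185136 ⇒ b = 61712.

r = 304, b = 61712.


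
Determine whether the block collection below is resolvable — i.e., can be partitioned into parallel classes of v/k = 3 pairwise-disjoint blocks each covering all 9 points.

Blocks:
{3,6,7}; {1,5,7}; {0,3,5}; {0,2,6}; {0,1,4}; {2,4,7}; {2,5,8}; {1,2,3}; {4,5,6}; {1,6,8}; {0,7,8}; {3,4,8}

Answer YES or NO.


v = 9, block size k = 3, number of blocks = 12.
For resolvability, blocks must partition into parallel classes of size v/k = 3.
Total blocks must therefore be a multiple of 3: 12 = 3·4 + 0 ⇒ divisible ✓.
Greedy packing gives 4 candidate class(es). Each should be a full parallel class (size 3, covers all 9 points).
  Class 1 (3 blocks): {3,6,7}; {0,1,4}; {2,5,8}. Points covered: [0, 1, 2, 3, 4, 5, 6, 7, 8].
  Class 2 (3 blocks): {1,5,7}; {0,2,6}; {3,4,8}. Points covered: [0, 1, 2, 3, 4, 5, 6, 7, 8].
  Class 3 (3 blocks): {0,3,5}; {2,4,7}; {1,6,8}. Points covered: [0, 1, 2, 3, 4, 5, 6, 7, 8].
  Class 4 (3 blocks): {1,2,3}; {4,5,6}; {0,7,8}. Points covered: [0, 1, 2, 3, 4, 5, 6, 7, 8].
All classes full (size 3)? YES. All classes cover every point? YES.
Resolvable? YES.

YES
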